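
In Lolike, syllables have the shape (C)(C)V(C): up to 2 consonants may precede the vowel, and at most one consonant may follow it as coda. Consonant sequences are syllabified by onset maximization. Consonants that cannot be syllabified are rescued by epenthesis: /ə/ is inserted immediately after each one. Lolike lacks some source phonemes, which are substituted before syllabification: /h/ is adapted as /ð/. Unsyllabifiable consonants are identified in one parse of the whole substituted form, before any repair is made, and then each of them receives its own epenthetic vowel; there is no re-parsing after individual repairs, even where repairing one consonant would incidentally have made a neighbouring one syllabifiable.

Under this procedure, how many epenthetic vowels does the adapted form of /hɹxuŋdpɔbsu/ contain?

After substitution the input is /ðɹxuŋdpɔbsu/.
The unsyllabifiable consonants are /ð/; each receives one epenthetic vowel.

1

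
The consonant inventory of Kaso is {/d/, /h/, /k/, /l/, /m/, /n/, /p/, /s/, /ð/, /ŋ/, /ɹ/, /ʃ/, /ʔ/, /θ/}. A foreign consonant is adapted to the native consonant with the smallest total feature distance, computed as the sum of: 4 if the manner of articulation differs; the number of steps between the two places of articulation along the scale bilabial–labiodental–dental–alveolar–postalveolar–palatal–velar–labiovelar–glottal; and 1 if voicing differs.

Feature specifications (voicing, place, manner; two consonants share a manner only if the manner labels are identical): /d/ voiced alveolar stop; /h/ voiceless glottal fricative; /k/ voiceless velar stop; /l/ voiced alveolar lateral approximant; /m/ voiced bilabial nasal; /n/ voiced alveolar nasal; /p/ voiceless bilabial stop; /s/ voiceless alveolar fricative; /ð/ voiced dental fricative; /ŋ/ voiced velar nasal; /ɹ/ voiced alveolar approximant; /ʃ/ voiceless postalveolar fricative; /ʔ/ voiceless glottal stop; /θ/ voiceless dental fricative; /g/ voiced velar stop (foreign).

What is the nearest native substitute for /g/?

k

/k/ is closest: same manner (stop), place distance 0 (velar→velar), voicing differs (+1); total 1. Next closest is /d/ at distance 3.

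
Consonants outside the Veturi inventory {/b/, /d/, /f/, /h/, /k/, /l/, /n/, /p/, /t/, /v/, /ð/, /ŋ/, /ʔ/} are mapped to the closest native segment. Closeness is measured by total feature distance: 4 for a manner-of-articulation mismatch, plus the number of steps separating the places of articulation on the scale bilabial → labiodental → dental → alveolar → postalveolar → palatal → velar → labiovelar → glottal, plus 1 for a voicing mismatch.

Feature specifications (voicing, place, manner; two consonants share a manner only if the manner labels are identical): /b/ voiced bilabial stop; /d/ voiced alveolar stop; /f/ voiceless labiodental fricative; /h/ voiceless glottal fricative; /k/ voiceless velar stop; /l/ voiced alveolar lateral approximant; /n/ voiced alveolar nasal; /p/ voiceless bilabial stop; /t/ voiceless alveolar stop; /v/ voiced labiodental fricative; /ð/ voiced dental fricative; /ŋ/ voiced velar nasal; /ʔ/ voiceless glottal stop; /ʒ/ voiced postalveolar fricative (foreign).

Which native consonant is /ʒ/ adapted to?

ð

/ð/ is closest: same manner (fricative), place distance 2 (postalveolar→dental), same voicing; total 2. Next closest is /v/ at distance 3.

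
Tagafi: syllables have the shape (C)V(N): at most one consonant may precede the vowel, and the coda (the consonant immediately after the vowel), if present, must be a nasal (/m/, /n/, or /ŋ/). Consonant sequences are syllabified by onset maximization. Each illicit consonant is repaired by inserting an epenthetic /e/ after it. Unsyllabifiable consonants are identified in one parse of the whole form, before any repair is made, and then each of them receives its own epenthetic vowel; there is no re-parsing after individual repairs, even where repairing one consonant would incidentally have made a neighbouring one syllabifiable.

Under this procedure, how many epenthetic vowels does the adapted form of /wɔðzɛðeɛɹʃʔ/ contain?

The unsyllabifiable consonants are /ð/, /ɹ/, /ʃ/, /ʔ/; each receives one epenthetic vowel.

4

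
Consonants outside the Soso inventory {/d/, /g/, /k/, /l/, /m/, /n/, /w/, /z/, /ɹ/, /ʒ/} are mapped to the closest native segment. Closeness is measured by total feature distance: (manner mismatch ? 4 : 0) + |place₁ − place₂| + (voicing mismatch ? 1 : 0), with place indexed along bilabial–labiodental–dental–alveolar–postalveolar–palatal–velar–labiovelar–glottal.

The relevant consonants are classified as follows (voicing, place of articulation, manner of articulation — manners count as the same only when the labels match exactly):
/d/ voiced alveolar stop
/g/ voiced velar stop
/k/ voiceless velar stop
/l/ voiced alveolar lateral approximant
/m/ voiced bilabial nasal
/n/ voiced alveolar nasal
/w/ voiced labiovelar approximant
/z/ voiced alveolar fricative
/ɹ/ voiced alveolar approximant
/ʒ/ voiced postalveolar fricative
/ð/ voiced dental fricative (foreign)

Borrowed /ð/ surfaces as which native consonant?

z

/z/ is closest: same manner (fricative), place distance 1 (dental→alveolar), same voicing; total 1. Next closest is /ʒ/ at distance 2.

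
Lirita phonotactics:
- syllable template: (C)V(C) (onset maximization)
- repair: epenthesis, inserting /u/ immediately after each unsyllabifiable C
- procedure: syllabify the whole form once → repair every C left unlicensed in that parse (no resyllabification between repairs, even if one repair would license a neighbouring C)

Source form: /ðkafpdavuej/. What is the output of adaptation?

ðukafpudavuej

The consonants /ð/, /p/ cannot be parsed into a legal (C)V(C) syllable (at most one coda consonant is licensed; onsets are limited to one consonant).
Epenthesis after each stranded consonant: /ð/ → /ðu/, /p/ → /pu/.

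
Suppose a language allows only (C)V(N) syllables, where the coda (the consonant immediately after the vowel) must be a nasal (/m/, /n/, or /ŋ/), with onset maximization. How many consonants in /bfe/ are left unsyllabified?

1

Under (C)V(N), the unsyllabifiable consonants are /b/ (only a nasal (/m/, /n/, or /ŋ/) is licensed in coda position; onsets are limited to one consonant).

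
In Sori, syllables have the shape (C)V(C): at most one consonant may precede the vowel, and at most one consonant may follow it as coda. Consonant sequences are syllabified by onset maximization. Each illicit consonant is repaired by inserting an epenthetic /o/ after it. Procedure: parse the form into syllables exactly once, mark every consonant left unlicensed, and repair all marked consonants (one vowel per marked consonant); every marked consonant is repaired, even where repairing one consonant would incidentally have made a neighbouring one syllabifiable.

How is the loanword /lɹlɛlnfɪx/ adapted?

loɹolɛlnofɪx

Under (C)V(C), the unsyllabifiable consonants are /l/, /ɹ/, /n/ (at most one coda consonant is licensed; onsets are limited to one consonant).
Inserting the epenthetic vowel yields /l/ → /lo/, /ɹ/ → /ɹo/, /n/ → /no/.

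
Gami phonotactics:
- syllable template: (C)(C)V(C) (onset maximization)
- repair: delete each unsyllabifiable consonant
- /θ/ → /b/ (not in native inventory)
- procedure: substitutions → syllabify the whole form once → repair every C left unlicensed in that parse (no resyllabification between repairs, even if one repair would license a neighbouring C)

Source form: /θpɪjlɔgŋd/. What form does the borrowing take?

bpɪjlɔg

Substitution: /θ/ → /b/, giving /bpɪjlɔgŋd/.
Under (C)(C)V(C), the unsyllabifiable consonants are /ŋ/, /d/ (at most one coda consonant is licensed; onsets may contain at most 2 consonants).
Deletion applies to /ŋ/, /d/.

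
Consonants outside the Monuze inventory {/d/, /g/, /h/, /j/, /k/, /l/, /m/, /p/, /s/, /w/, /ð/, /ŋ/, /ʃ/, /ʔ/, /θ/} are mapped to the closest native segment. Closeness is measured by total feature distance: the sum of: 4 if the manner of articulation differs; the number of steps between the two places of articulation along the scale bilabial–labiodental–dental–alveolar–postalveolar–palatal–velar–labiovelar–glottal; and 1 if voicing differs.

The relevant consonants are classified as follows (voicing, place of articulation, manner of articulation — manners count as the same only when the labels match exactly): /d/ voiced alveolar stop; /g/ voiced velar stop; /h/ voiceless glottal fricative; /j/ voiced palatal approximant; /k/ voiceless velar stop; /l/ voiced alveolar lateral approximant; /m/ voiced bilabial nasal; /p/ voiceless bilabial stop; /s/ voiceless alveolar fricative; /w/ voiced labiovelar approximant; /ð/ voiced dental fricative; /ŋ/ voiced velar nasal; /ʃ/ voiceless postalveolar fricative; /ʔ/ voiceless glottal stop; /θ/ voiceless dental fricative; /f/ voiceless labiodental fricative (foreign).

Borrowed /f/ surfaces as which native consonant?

θ

/θ/ is closest: same manner (fricative), place distance 1 (labiodental→dental), same voicing; total 1. Next closest is /s/ at distance 2.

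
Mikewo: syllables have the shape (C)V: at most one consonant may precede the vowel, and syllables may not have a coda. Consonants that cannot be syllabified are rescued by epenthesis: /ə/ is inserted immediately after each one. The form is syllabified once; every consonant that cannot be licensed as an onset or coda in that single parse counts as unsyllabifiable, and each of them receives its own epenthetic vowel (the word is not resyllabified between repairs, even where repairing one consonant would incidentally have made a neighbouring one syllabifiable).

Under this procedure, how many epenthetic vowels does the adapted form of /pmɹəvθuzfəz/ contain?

The unsyllabifiable consonants are /p/, /m/, /v/, /z/, /z/; each receives one epenthetic vowel.

5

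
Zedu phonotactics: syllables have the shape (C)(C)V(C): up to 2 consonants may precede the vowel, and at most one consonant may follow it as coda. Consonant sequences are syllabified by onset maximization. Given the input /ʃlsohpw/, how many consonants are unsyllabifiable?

3

Syllabifying with onset maximization leaves /ʃ/, /p/, /w/ stranded (at most one coda consonant is licensed; onsets may contain at most 2 consonants).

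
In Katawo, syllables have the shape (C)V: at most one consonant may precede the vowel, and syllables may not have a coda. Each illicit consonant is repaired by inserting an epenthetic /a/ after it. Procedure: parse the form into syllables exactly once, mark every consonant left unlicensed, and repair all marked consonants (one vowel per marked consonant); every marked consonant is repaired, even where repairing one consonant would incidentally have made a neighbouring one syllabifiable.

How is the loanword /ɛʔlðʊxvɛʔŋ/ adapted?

ɛʔalaðʊxavɛʔaŋa

Syllabifying with onset maximization leaves /ʔ/, /l/, /x/, /ʔ/, /ŋ/ stranded (no codas are permitted; onsets are limited to one consonant).
Epenthesis after each stranded consonant: /ʔ/ → /ʔa/, /l/ → /la/, /x/ → /xa/, /ʔ/ → /ʔa/, /ŋ/ → /ŋa/.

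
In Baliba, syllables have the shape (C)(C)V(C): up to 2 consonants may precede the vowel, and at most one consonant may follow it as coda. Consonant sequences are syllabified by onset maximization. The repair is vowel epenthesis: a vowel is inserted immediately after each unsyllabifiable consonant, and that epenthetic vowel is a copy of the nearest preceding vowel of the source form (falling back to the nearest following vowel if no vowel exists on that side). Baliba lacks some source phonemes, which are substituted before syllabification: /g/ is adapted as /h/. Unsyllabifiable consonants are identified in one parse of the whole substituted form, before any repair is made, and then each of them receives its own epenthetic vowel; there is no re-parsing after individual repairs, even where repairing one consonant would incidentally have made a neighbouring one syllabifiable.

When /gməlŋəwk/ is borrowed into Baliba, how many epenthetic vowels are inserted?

After substitution the input is /hməlŋəwk/.
The unsyllabifiable consonants are /k/; each receives one epenthetic vowel.

1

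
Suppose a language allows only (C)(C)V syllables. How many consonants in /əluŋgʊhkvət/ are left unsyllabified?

The consonants /h/, /t/ cannot be parsed into a legal (C)(C)V syllable (no codas are permitted; onsets may contain at most 2 consonants).

2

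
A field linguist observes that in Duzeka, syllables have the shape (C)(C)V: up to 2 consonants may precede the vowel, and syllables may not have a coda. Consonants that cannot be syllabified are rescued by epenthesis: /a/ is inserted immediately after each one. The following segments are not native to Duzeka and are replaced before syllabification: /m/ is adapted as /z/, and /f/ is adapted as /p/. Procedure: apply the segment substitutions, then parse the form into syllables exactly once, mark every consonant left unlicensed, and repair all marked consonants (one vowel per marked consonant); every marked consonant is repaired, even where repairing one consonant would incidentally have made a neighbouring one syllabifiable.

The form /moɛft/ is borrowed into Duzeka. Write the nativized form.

zoɛpata

Substitution: /m/ → /z/, /f/ → /p/, giving /zoɛpt/.
Syllabifying with onset maximization leaves /p/, /t/ stranded (no codas are permitted; onsets may contain at most 2 consonants).
Epenthesis after each stranded consonant: /p/ → /pa/, /t/ → /ta/.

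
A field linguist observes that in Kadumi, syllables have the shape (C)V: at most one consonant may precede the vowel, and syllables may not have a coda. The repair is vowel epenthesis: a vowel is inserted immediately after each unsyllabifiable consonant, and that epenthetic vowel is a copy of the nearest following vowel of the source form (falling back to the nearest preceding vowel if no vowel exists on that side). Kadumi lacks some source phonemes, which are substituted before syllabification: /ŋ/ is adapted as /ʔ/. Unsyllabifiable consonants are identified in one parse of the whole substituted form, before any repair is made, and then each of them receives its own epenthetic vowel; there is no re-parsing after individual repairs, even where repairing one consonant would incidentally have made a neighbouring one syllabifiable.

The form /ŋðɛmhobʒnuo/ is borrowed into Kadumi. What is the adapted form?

Substitution: /ŋ/ → /ʔ/, giving /ʔðɛmhobʒnuo/.
Under (C)V, the unsyllabifiable consonants are /ʔ/, /m/, /b/, /ʒ/ (no codas are permitted; onsets are limited to one consonant).
Each unlicensed consonant becomes the onset of a new syllable: /ʔ/ → /ʔɛ/, /m/ → /mo/, /b/ → /bu/, /ʒ/ → /ʒu/.

ʔɛðɛmohobuʒunuo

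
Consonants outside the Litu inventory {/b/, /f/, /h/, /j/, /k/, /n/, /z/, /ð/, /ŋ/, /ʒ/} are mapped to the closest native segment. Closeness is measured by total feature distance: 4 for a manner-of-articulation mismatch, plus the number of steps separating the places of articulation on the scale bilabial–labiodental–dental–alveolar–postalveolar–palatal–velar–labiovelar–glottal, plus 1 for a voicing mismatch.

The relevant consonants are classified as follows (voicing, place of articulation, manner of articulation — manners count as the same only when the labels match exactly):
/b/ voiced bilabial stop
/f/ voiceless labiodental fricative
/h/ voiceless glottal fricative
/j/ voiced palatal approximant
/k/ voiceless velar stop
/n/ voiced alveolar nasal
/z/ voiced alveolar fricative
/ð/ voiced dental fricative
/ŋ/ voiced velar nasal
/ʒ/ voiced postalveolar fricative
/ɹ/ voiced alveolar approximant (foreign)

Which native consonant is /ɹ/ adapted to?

/j/ is closest: same manner (approximant), place distance 2 (alveolar→palatal), same voicing; total 2. Next closest is /n/ at distance 4.

j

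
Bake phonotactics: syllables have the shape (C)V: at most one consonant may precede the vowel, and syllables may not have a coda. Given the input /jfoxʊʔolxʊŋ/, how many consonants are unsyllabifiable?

3

The consonants /j/, /l/, /ŋ/ cannot be parsed into a legal (C)V syllable (no codas are permitted; onsets are limited to one consonant).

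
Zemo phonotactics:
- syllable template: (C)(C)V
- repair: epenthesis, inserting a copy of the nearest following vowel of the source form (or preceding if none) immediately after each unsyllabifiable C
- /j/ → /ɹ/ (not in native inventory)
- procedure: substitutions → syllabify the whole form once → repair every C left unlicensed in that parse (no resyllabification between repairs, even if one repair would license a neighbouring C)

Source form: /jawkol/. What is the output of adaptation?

Substitution: /j/ → /ɹ/, giving /ɹawkol/.
The consonants /l/ cannot be parsed into a legal (C)(C)V syllable (no codas are permitted; onsets may contain at most 2 consonants).
Epenthesis after each stranded consonant: /l/ → /lo/.

ɹawkolo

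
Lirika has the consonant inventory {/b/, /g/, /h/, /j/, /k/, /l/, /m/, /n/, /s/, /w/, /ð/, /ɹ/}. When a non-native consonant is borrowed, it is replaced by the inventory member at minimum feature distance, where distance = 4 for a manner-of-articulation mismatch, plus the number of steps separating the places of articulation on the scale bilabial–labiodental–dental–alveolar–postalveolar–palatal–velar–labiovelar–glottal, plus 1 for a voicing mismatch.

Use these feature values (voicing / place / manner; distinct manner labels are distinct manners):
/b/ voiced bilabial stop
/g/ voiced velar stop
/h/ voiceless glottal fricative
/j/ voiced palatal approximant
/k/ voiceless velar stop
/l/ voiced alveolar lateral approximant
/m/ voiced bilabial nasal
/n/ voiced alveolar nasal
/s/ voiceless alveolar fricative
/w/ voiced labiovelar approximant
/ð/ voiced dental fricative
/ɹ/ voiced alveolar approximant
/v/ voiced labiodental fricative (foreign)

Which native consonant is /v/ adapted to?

ð

/ð/ is closest: same manner (fricative), place distance 1 (labiodental→dental), same voicing; total 1. Next closest is /s/ at distance 3.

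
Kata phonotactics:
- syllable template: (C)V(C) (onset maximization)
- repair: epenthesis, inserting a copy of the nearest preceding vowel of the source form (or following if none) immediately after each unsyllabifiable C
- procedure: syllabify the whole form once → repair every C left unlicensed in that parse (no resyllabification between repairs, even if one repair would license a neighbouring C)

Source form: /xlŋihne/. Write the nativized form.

Syllabifying with onset maximization leaves /x/, /l/ stranded (at most one coda consonant is licensed; onsets are limited to one consonant).
Each unlicensed consonant becomes the onset of a new syllable: /x/ → /xi/, /l/ → /li/.

xiliŋihne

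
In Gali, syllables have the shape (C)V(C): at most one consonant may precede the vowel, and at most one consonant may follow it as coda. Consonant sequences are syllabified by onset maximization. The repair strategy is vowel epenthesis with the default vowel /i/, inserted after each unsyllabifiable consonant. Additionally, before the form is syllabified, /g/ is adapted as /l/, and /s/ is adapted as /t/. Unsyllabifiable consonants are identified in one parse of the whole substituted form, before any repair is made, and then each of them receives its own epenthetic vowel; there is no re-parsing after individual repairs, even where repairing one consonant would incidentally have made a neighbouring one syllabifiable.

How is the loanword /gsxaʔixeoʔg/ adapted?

Substitution: /g/ → /l/, /s/ → /t/, giving /ltxaʔixeoʔl/.
Syllabifying with onset maximization leaves /l/, /t/, /l/ stranded (at most one coda consonant is licensed; onsets are limited to one consonant).
Epenthesis after each stranded consonant: /l/ → /li/, /t/ → /ti/, /l/ → /li/.

litixaʔixeoʔli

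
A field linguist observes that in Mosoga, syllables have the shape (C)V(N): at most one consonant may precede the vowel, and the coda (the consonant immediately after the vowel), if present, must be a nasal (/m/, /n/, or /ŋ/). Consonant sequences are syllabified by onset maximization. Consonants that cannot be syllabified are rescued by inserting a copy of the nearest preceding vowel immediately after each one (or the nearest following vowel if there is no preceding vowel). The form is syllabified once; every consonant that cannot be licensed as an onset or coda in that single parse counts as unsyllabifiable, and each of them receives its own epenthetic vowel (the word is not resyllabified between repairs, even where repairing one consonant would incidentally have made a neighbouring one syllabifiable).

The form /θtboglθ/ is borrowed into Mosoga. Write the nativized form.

θotobogoloθo

The consonants /θ/, /t/, /g/, /l/, /θ/ cannot be parsed into a legal (C)V(N) syllable (only a nasal (/m/, /n/, or /ŋ/) is licensed in coda position; onsets are limited to one consonant).
Inserting the epenthetic vowel yields /θ/ → /θo/, /t/ → /to/, /g/ → /go/, /l/ → /lo/, /θ/ → /θo/.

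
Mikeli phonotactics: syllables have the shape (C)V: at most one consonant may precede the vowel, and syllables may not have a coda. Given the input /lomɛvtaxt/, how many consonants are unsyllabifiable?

3

Syllabifying with onset maximization leaves /v/, /x/, /t/ stranded (no codas are permitted; onsets are limited to one consonant).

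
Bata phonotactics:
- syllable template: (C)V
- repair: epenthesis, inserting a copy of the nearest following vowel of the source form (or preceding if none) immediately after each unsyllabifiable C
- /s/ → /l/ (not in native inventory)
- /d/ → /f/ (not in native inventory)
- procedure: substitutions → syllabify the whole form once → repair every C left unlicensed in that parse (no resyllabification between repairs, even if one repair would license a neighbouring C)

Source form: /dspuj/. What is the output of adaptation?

fulupuju

Substitution: /d/ → /f/, /s/ → /l/, giving /flpuj/.
Syllabifying with onset maximization leaves /f/, /l/, /j/ stranded (no codas are permitted; onsets are limited to one consonant).
Each unlicensed consonant becomes the onset of a new syllable: /f/ → /fu/, /l/ → /lu/, /j/ → /ju/.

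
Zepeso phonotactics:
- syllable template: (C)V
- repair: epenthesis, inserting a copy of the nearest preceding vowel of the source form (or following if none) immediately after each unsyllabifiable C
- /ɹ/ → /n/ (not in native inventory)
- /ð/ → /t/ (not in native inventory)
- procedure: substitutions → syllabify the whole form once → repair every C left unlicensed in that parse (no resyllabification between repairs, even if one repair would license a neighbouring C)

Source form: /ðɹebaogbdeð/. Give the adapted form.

Substitution: /ð/ → /t/, /ɹ/ → /n/, giving /tnebaogbdet/.
The consonants /t/, /g/, /b/, /t/ cannot be parsed into a legal (C)V syllable (no codas are permitted; onsets are limited to one consonant).
Epenthesis after each stranded consonant: /t/ → /te/, /g/ → /go/, /b/ → /bo/, /t/ → /te/.

tenebaogobodete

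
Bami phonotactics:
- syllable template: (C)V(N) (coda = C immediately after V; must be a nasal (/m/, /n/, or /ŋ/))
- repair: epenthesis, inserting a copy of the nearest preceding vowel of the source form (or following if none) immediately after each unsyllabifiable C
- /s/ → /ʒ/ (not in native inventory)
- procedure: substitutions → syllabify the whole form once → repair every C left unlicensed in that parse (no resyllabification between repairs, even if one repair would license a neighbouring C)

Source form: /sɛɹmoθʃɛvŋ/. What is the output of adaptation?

Substitution: /s/ → /ʒ/, giving /ʒɛɹmoθʃɛvŋ/.
Under (C)V(N), the unsyllabifiable consonants are /ɹ/, /θ/, /v/, /ŋ/ (only a nasal (/m/, /n/, or /ŋ/) is licensed in coda position; onsets are limited to one consonant).
Inserting the epenthetic vowel yields /ɹ/ → /ɹɛ/, /θ/ → /θo/, /v/ → /vɛ/, /ŋ/ → /ŋɛ/.

ʒɛɹɛmoθoʃɛvɛŋɛ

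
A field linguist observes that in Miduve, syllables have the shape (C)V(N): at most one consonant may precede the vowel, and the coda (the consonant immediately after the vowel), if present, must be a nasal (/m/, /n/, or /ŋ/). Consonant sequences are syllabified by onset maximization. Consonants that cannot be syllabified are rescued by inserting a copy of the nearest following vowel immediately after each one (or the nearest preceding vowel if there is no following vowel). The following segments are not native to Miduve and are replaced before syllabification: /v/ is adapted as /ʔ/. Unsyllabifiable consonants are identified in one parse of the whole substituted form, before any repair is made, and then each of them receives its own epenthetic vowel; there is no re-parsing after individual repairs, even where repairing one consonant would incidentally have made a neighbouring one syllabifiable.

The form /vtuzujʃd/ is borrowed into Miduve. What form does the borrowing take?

ʔutuzujuʃudu

Substitution: /v/ → /ʔ/, giving /ʔtuzujʃd/.
The consonants /ʔ/, /j/, /ʃ/, /d/ cannot be parsed into a legal (C)V(N) syllable (only a nasal (/m/, /n/, or /ŋ/) is licensed in coda position; onsets are limited to one consonant).
Epenthesis after each stranded consonant: /ʔ/ → /ʔu/, /j/ → /ju/, /ʃ/ → /ʃu/, /d/ → /du/.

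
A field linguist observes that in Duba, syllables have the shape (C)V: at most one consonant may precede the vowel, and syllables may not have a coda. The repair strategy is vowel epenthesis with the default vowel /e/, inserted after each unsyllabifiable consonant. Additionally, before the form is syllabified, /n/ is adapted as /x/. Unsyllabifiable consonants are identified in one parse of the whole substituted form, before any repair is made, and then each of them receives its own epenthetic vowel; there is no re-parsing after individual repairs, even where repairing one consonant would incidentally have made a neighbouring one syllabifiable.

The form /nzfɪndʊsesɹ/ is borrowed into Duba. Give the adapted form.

xezefɪxedʊseseɹe

Substitution: /n/ → /x/, giving /xzfɪxdʊsesɹ/.
Under (C)V, the unsyllabifiable consonants are /x/, /z/, /x/, /s/, /ɹ/ (no codas are permitted; onsets are limited to one consonant).
Each unlicensed consonant becomes the onset of a new syllable: /x/ → /xe/, /z/ → /ze/, /x/ → /xe/, /s/ → /se/, /ɹ/ → /ɹe/.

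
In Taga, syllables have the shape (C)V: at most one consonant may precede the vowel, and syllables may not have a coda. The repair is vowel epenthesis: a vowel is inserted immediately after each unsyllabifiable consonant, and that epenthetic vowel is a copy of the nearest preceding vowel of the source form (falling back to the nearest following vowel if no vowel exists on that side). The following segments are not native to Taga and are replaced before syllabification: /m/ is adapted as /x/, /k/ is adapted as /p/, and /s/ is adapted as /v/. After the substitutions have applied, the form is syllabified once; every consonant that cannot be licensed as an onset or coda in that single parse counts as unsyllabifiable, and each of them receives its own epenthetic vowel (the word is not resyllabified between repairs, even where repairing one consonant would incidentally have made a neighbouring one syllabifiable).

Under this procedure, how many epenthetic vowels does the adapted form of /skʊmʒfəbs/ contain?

5

After substitution the input is /vpʊxʒfəbv/.
The unsyllabifiable consonants are /v/, /x/, /ʒ/, /b/, /v/; each receives one epenthetic vowel.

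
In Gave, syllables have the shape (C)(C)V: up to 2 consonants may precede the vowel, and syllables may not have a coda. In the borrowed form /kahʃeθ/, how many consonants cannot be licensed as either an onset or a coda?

Syllabifying with onset maximization leaves /θ/ stranded (no codas are permitted; onsets may contain at most 2 consonants).

1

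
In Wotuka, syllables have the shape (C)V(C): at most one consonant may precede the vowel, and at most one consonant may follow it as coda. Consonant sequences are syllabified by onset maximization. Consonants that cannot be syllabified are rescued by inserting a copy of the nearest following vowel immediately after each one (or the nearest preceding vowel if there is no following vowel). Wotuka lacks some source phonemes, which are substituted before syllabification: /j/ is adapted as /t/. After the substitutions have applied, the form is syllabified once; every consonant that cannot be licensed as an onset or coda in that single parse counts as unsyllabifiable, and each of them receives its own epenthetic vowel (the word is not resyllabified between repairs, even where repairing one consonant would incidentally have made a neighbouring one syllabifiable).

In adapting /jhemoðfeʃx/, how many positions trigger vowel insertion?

2

After substitution the input is /themoðfeʃx/.
The unsyllabifiable consonants are /t/, /x/; each receives one epenthetic vowel.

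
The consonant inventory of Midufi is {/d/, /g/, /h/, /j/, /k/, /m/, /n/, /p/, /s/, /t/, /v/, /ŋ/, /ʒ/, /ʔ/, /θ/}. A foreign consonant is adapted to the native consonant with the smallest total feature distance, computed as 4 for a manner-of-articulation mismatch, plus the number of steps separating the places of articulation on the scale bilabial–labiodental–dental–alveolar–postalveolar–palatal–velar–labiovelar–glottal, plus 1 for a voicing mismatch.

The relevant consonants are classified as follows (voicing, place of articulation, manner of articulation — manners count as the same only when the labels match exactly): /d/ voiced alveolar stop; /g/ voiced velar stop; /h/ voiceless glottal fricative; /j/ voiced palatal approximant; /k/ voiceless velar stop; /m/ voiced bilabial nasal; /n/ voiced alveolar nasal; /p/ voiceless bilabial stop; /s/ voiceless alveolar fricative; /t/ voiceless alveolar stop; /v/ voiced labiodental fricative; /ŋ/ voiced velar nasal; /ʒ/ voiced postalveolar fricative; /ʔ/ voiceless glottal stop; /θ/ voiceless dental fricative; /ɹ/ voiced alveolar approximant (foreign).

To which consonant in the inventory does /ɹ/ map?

/j/ is closest: same manner (approximant), place distance 2 (alveolar→palatal), same voicing; total 2. Next closest is /d/ at distance 4.

j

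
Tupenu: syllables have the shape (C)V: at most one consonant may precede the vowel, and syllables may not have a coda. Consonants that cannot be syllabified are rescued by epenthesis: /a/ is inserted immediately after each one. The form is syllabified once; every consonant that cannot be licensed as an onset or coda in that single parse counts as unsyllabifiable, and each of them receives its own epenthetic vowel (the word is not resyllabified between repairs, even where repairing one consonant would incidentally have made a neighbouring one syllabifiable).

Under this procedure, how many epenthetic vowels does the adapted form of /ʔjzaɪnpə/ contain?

3

The unsyllabifiable consonants are /ʔ/, /j/, /n/; each receives one epenthetic vowel.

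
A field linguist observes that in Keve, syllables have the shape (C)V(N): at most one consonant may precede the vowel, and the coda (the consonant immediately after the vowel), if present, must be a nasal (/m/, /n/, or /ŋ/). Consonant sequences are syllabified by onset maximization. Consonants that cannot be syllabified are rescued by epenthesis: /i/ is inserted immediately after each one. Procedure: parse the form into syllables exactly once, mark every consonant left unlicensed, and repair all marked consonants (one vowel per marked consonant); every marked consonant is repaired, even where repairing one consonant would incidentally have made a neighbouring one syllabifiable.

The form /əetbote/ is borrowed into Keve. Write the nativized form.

əetibote

Syllabifying with onset maximization leaves /t/ stranded (only a nasal (/m/, /n/, or /ŋ/) is licensed in coda position; onsets are limited to one consonant).
Epenthesis after each stranded consonant: /t/ → /ti/.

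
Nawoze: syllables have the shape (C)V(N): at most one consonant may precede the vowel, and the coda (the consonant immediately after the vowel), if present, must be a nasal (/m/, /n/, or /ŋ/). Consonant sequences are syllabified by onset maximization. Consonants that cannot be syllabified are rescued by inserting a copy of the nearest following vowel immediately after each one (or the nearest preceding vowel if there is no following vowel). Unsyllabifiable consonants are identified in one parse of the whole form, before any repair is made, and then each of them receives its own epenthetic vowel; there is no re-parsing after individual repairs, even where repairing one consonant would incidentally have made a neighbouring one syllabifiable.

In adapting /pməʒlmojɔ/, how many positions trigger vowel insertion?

3

The unsyllabifiable consonants are /p/, /ʒ/, /l/; each receives one epenthetic vowel.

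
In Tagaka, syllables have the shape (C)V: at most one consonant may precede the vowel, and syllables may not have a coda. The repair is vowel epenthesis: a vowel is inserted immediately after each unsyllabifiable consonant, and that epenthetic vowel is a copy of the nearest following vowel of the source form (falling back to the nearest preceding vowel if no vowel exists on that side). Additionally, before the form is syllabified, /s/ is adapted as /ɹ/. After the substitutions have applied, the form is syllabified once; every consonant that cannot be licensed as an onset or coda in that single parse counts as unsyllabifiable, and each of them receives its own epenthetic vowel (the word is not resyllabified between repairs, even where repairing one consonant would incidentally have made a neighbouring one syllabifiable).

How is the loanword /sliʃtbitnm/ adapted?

ɹiliʃitibitinimi

Substitution: /s/ → /ɹ/, giving /ɹliʃtbitnm/.
The consonants /ɹ/, /ʃ/, /t/, /t/, /n/, /m/ cannot be parsed into a legal (C)V syllable (no codas are permitted; onsets are limited to one consonant).
Epenthesis after each stranded consonant: /ɹ/ → /ɹi/, /ʃ/ → /ʃi/, /t/ → /ti/, /t/ → /ti/, /n/ → /ni/, /m/ → /mi/.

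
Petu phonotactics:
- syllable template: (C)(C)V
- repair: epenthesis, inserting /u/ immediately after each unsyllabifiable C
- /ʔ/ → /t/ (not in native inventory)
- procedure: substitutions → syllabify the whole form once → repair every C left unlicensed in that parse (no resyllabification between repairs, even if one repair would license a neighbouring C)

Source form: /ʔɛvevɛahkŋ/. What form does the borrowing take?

tɛvevɛahukuŋu

Substitution: /ʔ/ → /t/, giving /tɛvevɛahkŋ/.
Syllabifying with onset maximization leaves /h/, /k/, /ŋ/ stranded (no codas are permitted; onsets may contain at most 2 consonants).
Epenthesis after each stranded consonant: /h/ → /hu/, /k/ → /ku/, /ŋ/ → /ŋu/.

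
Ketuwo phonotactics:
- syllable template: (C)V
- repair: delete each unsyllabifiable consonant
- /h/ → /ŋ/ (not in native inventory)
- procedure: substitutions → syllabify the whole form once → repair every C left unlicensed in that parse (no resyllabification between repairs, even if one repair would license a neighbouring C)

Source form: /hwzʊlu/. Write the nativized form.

zʊlu

Substitution: /h/ → /ŋ/, giving /ŋwzʊlu/.
Under (C)V, the unsyllabifiable consonants are /ŋ/, /w/ (no codas are permitted; onsets are limited to one consonant).
Each unlicensed consonant is deleted: /ŋ/, /w/.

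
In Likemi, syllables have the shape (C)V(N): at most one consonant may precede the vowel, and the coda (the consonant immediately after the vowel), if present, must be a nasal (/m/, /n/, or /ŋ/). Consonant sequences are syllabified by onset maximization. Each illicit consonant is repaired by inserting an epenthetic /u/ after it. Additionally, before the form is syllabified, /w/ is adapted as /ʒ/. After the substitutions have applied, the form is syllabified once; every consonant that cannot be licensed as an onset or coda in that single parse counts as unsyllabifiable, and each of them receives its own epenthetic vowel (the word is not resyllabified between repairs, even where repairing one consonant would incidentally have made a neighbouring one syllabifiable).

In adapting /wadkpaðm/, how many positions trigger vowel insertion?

4

After substitution the input is /ʒadkpaðm/.
The unsyllabifiable consonants are /d/, /k/, /ð/, /m/; each receives one epenthetic vowel.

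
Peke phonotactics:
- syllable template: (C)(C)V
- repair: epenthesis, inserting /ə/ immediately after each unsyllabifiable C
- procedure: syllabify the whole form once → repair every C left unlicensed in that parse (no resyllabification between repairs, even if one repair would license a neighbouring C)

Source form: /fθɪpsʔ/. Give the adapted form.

fθɪpəsəʔə

Syllabifying with onset maximization leaves /p/, /s/, /ʔ/ stranded (no codas are permitted; onsets may contain at most 2 consonants).
Inserting the epenthetic vowel yields /p/ → /pə/, /s/ → /sə/, /ʔ/ → /ʔə/.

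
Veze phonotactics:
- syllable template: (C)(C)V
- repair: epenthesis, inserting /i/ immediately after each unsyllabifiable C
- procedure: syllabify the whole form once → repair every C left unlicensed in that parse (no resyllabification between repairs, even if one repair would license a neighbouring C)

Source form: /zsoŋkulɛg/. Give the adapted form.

The consonants /g/ cannot be parsed into a legal (C)(C)V syllable (no codas are permitted; onsets may contain at most 2 consonants).
Epenthesis after each stranded consonant: /g/ → /gi/.

zsoŋkulɛgi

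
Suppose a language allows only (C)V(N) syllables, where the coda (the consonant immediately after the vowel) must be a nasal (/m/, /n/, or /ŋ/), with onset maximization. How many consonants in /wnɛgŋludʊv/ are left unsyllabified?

4

Under (C)V(N), the unsyllabifiable consonants are /w/, /g/, /ŋ/, /v/ (only a nasal (/m/, /n/, or /ŋ/) is licensed in coda position; onsets are limited to one consonant).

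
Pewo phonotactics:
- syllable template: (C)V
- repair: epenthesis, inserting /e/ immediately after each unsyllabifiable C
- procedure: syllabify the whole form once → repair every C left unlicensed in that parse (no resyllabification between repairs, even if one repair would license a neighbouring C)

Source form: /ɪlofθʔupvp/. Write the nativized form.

ɪlofeθeʔupevepe

Under (C)V, the unsyllabifiable consonants are /f/, /θ/, /p/, /v/, /p/ (no codas are permitted; onsets are limited to one consonant).
Each unlicensed consonant becomes the onset of a new syllable: /f/ → /fe/, /θ/ → /θe/, /p/ → /pe/, /v/ → /ve/, /p/ → /pe/.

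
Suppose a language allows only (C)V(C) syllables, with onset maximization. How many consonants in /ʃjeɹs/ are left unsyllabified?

Syllabifying with onset maximization leaves /ʃ/, /s/ stranded (at most one coda consonant is licensed; onsets are limited to one consonant).

2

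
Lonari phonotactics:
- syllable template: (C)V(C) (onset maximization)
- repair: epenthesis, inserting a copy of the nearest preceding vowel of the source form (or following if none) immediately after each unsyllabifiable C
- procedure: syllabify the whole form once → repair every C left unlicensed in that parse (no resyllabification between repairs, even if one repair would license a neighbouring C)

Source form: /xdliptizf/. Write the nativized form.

xidiliptizfi

The consonants /x/, /d/, /f/ cannot be parsed into a legal (C)V(C) syllable (at most one coda consonant is licensed; onsets are limited to one consonant).
Each unlicensed consonant becomes the onset of a new syllable: /x/ → /xi/, /d/ → /di/, /f/ → /fi/.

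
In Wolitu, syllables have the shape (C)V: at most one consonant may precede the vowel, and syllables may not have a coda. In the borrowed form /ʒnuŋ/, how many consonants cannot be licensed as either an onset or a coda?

2

The consonants /ʒ/, /ŋ/ cannot be parsed into a legal (C)V syllable (no codas are permitted; onsets are limited to one consonant).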